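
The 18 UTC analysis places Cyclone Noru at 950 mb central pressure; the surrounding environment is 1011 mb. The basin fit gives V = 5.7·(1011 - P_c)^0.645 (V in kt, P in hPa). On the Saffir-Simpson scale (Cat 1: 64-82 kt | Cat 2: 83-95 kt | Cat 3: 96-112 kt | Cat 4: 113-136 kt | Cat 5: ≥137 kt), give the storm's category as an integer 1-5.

ΔP = 1011 − 950 = 61 mb.
V ≈ 5.7 × 61^0.645 = 5.7 × 14.18 ≈ 81 kt.
81 kt falls in the Category 1 band.

1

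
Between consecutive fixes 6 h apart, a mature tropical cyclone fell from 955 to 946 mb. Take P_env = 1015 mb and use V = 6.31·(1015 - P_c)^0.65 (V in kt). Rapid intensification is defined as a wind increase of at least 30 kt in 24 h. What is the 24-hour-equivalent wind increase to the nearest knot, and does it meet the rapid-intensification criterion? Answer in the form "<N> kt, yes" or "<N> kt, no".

V₁: ΔP = 60, V ≈ 6.31 × 60^0.65 ≈ 90.33 kt.
V₂: ΔP = 69, V ≈ 6.31 × 69^0.65 ≈ 98.92 kt.
ΔV over 6 h = 8.59 kt → 24 h equivalent = 8.59 × 24/6 ≈ 34.36 kt.
34 kt ≥ 30 kt ⇒ rapid intensification.

34 kt, yes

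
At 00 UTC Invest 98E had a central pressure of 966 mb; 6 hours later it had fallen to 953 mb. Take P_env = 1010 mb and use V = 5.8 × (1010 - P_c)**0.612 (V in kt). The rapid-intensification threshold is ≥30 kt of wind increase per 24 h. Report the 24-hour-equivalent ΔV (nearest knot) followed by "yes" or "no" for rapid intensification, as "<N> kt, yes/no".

40 kt, yes

V₁: ΔP = 44, V ≈ 5.8 × 44^0.612 ≈ 58.78 kt.
V₂: ΔP = 57, V ≈ 5.8 × 57^0.612 ≈ 68.87 kt.
ΔV over 6 h = 10.09 kt → 24 h equivalent = 10.09 × 24/6 ≈ 40.36 kt.
40 kt ≥ 30 kt ⇒ rapid intensification.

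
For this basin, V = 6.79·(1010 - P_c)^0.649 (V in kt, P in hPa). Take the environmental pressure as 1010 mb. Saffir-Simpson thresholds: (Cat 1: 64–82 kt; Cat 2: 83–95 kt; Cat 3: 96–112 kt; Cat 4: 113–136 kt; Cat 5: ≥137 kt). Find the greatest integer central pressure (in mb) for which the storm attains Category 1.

Category 1 begins at V = 64 kt.
Required ΔP = (64/6.79)^(1/0.649) = 9.426^1.541 ≈ 31.71 mb.
P_c ≤ 1010 − 31.71 = 978.29, so the highest integer P_c is 978 mb.

978 mb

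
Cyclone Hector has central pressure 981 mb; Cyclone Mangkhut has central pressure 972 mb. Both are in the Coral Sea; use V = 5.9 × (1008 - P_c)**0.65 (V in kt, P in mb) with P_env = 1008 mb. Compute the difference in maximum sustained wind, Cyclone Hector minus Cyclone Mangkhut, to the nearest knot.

-10 kt

Cyclone Hector: ΔP = 27; V ≈ 5.9 × 27^0.65 ≈ 50.26 kt.
Cyclone Mangkhut: ΔP = 36; V ≈ 5.9 × 36^0.65 ≈ 60.60 kt.
Difference ≈ 50.26 − 60.60 = -10.34 → -10 kt.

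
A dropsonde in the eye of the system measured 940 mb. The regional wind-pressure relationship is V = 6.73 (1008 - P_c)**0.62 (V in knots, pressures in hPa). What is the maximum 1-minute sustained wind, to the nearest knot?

92 kt

ΔP = 1008 − 940 = 68 mb.
68^0.62 ≈ 13.682.
V ≈ 6.73 × 13.682 ≈ 92.1 kt.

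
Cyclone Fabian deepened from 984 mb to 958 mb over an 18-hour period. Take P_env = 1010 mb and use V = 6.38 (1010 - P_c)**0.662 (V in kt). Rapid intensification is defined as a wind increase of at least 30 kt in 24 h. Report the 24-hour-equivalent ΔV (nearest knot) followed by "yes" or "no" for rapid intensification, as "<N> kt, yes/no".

43 kt, yes

V₁: ΔP = 26, V ≈ 6.38 × 26^0.662 ≈ 55.15 kt.
V₂: ΔP = 52, V ≈ 6.38 × 52^0.662 ≈ 87.26 kt.
ΔV over 18 h = 32.11 kt → 24 h equivalent = 32.11 × 24/18 ≈ 42.81 kt.
43 kt ≥ 30 kt ⇒ rapid intensification.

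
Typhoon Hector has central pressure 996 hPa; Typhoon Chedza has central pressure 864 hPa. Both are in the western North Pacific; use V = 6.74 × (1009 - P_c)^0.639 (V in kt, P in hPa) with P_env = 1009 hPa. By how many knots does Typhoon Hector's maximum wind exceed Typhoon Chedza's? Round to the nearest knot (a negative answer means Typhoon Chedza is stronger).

-127 kt

Typhoon Hector: ΔP = 13; V ≈ 6.74 × 13^0.639 ≈ 34.71 kt.
Typhoon Chedza: ΔP = 145; V ≈ 6.74 × 145^0.639 ≈ 162.10 kt.
Difference ≈ 34.71 − 162.10 = -127.39 → -127 kt.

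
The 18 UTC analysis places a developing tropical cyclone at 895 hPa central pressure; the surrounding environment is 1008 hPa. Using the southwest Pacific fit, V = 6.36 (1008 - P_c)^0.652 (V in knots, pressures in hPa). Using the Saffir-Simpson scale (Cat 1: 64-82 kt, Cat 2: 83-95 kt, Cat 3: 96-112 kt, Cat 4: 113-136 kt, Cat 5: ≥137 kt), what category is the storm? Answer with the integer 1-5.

ΔP = 1008 − 895 = 113 hPa.
V ≈ 6.36 × 113^0.652 = 6.36 × 21.81 ≈ 139 kt.
139 kt falls in the Category 5 band.

5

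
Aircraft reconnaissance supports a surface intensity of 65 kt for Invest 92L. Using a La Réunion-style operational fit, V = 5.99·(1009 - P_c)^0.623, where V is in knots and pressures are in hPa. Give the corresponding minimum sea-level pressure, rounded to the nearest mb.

963 mb

ΔP = (V / 5.99)^(1/0.623) = (65/5.99)^1.605.
65/5.99 = 10.851; 10.851^1.605 ≈ 45.93 mb.
P_c = 1009 − 45.93 = 963.07 ≈ 963 mb.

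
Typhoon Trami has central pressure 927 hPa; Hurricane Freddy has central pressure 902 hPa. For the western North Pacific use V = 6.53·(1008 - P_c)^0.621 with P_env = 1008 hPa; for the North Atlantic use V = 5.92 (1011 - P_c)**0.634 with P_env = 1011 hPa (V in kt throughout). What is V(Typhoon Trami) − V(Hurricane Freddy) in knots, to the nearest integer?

Typhoon Trami: ΔP = 81; V ≈ 6.53 × 81^0.621 ≈ 100.02 kt.
Hurricane Freddy: ΔP = 109; V ≈ 5.92 × 109^0.634 ≈ 115.89 kt.
Difference ≈ 100.02 − 115.89 = -15.87 → -16 kt.

-16 kt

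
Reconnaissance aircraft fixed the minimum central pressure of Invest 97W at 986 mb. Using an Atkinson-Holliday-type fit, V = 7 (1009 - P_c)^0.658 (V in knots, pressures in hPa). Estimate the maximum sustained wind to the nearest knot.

ΔP = 1009 − 986 = 23 mb.
23^0.658 ≈ 7.871.
V ≈ 7 × 7.871 ≈ 55.1 kt.

55 kt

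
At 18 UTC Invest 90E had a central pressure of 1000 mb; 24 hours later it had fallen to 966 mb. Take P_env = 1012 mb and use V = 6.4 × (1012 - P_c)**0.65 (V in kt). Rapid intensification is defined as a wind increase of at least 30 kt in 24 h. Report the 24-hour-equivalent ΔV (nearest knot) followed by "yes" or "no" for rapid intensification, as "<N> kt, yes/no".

45 kt, yes

V₁: ΔP = 12, V ≈ 6.4 × 12^0.65 ≈ 32.18 kt.
V₂: ΔP = 46, V ≈ 6.4 × 46^0.65 ≈ 77.09 kt.
ΔV over 24 h = 44.91 kt → 24 h equivalent = 44.91 × 24/24 ≈ 44.91 kt.
45 kt ≥ 30 kt ⇒ rapid intensification.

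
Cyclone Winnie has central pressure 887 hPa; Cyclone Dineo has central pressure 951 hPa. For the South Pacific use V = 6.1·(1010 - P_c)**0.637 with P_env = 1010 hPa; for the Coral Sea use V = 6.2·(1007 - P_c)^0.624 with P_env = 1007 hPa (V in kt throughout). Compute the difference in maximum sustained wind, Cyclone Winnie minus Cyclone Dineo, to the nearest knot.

Cyclone Winnie: ΔP = 123; V ≈ 6.1 × 123^0.637 ≈ 130.80 kt.
Cyclone Dineo: ΔP = 56; V ≈ 6.2 × 56^0.624 ≈ 76.43 kt.
Difference ≈ 130.80 − 76.43 = 54.37 → 54 kt.

54 kt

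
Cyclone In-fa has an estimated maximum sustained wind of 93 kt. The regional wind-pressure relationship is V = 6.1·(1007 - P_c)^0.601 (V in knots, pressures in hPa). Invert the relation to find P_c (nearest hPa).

ΔP = (V / 6.1)^(1/0.601) = (93/6.1)^1.664.
93/6.1 = 15.246; 15.246^1.664 ≈ 93.03 hPa.
P_c = 1007 − 93.03 = 913.97 ≈ 914 hPa.

914 hPa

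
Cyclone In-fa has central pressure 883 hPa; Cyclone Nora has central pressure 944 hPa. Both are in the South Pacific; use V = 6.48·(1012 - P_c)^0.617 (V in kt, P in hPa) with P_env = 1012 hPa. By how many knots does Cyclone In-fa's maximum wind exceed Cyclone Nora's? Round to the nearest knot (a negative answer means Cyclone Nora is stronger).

Cyclone In-fa: ΔP = 129; V ≈ 6.48 × 129^0.617 ≈ 129.96 kt.
Cyclone Nora: ΔP = 68; V ≈ 6.48 × 68^0.617 ≈ 87.55 kt.
Difference ≈ 129.96 − 87.55 = 42.41 → 42 kt.

42 kt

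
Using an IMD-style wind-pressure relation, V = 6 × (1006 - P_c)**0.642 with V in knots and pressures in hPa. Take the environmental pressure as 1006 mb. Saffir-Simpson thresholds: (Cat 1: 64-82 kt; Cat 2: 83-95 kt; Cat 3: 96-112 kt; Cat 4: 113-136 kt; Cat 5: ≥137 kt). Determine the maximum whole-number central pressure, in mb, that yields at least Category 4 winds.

Category 4 begins at V = 113 kt.
Required ΔP = (113/6)^(1/0.642) = 18.833^1.558 ≈ 96.80 mb.
P_c ≤ 1006 − 96.80 = 909.20, so the highest integer P_c is 909 mb.

909 mb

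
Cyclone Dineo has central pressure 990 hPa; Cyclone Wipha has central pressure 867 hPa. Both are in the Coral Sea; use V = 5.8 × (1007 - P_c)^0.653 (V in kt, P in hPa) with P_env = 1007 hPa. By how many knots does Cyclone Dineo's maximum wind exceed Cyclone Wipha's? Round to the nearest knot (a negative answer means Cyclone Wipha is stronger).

-109 kt

Cyclone Dineo: ΔP = 17; V ≈ 5.8 × 17^0.653 ≈ 36.89 kt.
Cyclone Wipha: ΔP = 140; V ≈ 5.8 × 140^0.653 ≈ 146.17 kt.
Difference ≈ 36.89 − 146.17 = -109.28 → -109 kt.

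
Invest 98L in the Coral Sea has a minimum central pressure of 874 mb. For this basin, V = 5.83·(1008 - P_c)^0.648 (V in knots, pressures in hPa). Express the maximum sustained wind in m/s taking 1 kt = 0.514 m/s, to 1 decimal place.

ΔP = 1008 − 874 = 134 mb.
V ≈ 5.83 × 134^0.648 = 5.83 × 23.898 ≈ 139.326 kt.
139.326 × 0.514 ≈ 71.61 m/s → 71.6 m/s.

71.6 m/s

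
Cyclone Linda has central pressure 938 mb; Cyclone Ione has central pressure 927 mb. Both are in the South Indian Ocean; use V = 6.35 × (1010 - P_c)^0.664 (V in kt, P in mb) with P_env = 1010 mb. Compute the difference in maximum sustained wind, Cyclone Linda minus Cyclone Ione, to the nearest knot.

Cyclone Linda: ΔP = 72; V ≈ 6.35 × 72^0.664 ≈ 108.65 kt.
Cyclone Ione: ΔP = 83; V ≈ 6.35 × 83^0.664 ≈ 119.41 kt.
Difference ≈ 108.65 − 119.41 = -10.76 → -11 kt.

-11 kt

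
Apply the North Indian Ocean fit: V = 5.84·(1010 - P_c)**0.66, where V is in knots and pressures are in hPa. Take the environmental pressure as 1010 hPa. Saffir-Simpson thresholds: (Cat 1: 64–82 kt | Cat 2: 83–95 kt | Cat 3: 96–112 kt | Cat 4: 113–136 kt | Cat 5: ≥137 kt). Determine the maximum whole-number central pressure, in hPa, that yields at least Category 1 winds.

Category 1 begins at V = 64 kt.
Required ΔP = (64/5.84)^(1/0.66) = 10.959^1.515 ≈ 37.62 hPa.
P_c ≤ 1010 − 37.62 = 972.38, so the highest integer P_c is 972 hPa.

972 hPa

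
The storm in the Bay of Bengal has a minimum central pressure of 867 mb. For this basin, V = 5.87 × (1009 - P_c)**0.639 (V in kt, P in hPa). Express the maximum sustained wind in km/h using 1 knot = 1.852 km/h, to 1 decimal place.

ΔP = 1009 − 867 = 142 mb.
V ≈ 5.87 × 142^0.639 = 5.87 × 23.731 ≈ 139.300 kt.
139.300 × 1.852 ≈ 257.98 km/h → 258.0 km/h.

258.0 km/h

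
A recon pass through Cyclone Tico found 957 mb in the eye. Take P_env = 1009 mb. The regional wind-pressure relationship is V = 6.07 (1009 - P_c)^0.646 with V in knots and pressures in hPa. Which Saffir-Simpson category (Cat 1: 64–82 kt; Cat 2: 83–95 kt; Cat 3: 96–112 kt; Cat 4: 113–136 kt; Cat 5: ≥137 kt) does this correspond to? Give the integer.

1

ΔP = 1009 − 957 = 52 mb.
V ≈ 6.07 × 52^0.646 = 6.07 × 12.84 ≈ 78 kt.
78 kt falls in the Category 1 band.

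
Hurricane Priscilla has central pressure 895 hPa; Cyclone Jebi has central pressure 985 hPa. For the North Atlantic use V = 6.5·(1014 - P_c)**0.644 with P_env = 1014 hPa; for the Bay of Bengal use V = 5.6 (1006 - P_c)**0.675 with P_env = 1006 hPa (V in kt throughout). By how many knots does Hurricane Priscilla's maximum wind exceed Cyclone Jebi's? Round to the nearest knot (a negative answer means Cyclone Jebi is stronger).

Hurricane Priscilla: ΔP = 119; V ≈ 6.5 × 119^0.644 ≈ 141.11 kt.
Cyclone Jebi: ΔP = 21; V ≈ 5.6 × 21^0.675 ≈ 43.72 kt.
Difference ≈ 141.11 − 43.72 = 97.39 → 97 kt.

97 kt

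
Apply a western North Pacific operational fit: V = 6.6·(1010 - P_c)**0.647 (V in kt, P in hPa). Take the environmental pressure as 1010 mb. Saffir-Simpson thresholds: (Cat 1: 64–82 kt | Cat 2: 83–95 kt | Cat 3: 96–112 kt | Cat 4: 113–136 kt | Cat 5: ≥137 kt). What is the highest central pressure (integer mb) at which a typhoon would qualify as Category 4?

Category 4 begins at V = 113 kt.
Required ΔP = (113/6.6)^(1/0.647) = 17.121^1.546 ≈ 80.64 mb.
P_c ≤ 1010 − 80.64 = 929.36, so the highest integer P_c is 929 mb.

929 mb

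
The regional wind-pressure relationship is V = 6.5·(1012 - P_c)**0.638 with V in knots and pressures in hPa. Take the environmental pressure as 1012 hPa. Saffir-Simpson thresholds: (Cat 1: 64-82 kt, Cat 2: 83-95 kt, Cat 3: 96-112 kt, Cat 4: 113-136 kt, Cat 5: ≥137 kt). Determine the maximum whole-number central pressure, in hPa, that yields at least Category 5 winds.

Category 5 begins at V = 137 kt.
Required ΔP = (137/6.5)^(1/0.638) = 21.077^1.567 ≈ 118.83 hPa.
P_c ≤ 1012 − 118.83 = 893.17, so the highest integer P_c is 893 hPa.

893 hPa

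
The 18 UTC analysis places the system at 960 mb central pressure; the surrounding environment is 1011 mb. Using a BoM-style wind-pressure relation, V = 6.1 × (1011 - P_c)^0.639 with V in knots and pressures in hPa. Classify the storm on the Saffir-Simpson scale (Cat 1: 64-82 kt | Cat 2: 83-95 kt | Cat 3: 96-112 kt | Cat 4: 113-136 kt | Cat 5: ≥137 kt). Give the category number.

1

ΔP = 1011 − 960 = 51 mb.
V ≈ 6.1 × 51^0.639 = 6.1 × 12.33 ≈ 75 kt.
75 kt falls in the Category 1 band.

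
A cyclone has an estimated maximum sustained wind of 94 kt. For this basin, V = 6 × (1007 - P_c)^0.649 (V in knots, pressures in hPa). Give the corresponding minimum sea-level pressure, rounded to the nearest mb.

ΔP = (V / 6)^(1/0.649) = (94/6)^1.541.
94/6 = 15.667; 15.667^1.541 ≈ 69.38 mb.
P_c = 1007 − 69.38 = 937.62 ≈ 938 mb.

938 mb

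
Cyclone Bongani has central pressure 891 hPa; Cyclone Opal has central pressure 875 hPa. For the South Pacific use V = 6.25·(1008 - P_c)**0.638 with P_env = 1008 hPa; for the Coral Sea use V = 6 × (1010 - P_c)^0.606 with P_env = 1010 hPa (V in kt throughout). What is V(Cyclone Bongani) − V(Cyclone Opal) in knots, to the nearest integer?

Cyclone Bongani: ΔP = 117; V ≈ 6.25 × 117^0.638 ≈ 130.43 kt.
Cyclone Opal: ΔP = 135; V ≈ 6 × 135^0.606 ≈ 117.26 kt.
Difference ≈ 130.43 − 117.26 = 13.17 → 13 kt.

13 kt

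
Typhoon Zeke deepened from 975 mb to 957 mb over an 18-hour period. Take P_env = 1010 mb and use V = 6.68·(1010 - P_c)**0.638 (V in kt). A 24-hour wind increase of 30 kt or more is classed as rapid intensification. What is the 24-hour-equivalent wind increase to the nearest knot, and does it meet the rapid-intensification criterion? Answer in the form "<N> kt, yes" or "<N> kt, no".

V₁: ΔP = 35, V ≈ 6.68 × 35^0.638 ≈ 64.55 kt.
V₂: ΔP = 53, V ≈ 6.68 × 53^0.638 ≈ 84.11 kt.
ΔV over 18 h = 19.56 kt → 24 h equivalent = 19.56 × 24/18 ≈ 26.08 kt.
26 kt < 30 kt ⇒ not rapid intensification.

26 kt, no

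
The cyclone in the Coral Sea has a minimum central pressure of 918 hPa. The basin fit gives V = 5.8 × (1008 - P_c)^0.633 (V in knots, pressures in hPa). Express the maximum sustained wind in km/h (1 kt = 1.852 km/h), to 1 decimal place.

185.4 km/h

ΔP = 1008 − 918 = 90 hPa.
V ≈ 5.8 × 90^0.633 = 5.8 × 17.260 ≈ 100.107 kt.
100.107 × 1.852 ≈ 185.40 km/h → 185.4 km/h.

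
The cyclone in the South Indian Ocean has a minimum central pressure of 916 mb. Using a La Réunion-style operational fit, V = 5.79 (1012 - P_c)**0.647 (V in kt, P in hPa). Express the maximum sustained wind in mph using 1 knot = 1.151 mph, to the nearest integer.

128 mph

ΔP = 1012 − 916 = 96 mb.
V ≈ 5.79 × 96^0.647 = 5.79 × 19.166 ≈ 110.971 kt.
110.971 × 1.151 ≈ 127.73 mph → 128 mph.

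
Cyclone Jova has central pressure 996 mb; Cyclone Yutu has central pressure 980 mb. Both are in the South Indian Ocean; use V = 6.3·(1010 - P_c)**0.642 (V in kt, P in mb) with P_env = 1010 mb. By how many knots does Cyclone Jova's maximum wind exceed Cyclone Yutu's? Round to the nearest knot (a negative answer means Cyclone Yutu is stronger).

-22 kt

Cyclone Jova: ΔP = 14; V ≈ 6.3 × 14^0.642 ≈ 34.29 kt.
Cyclone Yutu: ΔP = 30; V ≈ 6.3 × 30^0.642 ≈ 55.93 kt.
Difference ≈ 34.29 − 55.93 = -21.64 → -22 kt.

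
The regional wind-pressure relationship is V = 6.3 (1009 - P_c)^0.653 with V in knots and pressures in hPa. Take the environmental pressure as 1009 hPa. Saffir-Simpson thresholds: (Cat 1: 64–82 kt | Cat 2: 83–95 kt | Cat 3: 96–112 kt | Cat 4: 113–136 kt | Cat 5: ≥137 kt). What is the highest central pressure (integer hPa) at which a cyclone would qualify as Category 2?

Category 2 begins at V = 83 kt.
Required ΔP = (83/6.3)^(1/0.653) = 13.175^1.531 ≈ 51.85 hPa.
P_c ≤ 1009 − 51.85 = 957.15, so the highest integer P_c is 957 hPa.

957 hPa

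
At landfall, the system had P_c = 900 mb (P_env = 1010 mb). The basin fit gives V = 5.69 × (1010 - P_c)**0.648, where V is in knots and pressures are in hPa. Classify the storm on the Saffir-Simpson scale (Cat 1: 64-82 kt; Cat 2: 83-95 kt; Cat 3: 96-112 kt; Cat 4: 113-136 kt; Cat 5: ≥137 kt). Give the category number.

4

ΔP = 1010 − 900 = 110 mb.
V ≈ 5.69 × 110^0.648 = 5.69 × 21.03 ≈ 120 kt.
120 kt falls in the Category 4 band.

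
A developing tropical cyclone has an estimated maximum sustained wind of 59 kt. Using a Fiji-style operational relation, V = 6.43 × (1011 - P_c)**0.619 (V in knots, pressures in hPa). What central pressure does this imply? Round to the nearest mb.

ΔP = (V / 6.43)^(1/0.619) = (59/6.43)^1.616.
59/6.43 = 9.176; 9.176^1.616 ≈ 35.91 mb.
P_c = 1011 − 35.91 = 975.09 ≈ 975 mb.

975 mb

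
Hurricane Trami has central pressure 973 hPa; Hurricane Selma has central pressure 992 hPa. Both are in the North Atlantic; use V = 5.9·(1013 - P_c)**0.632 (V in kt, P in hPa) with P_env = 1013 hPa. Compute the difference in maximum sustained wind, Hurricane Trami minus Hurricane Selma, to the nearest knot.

Hurricane Trami: ΔP = 40; V ≈ 5.9 × 40^0.632 ≈ 60.72 kt.
Hurricane Selma: ΔP = 21; V ≈ 5.9 × 21^0.632 ≈ 40.41 kt.
Difference ≈ 60.72 − 40.41 = 20.31 → 20 kt.

20 kt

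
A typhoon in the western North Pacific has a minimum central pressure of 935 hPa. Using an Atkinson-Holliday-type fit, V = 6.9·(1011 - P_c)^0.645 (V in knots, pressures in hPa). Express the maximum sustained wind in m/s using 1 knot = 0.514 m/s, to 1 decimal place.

ΔP = 1011 − 935 = 76 hPa.
V ≈ 6.9 × 76^0.645 = 6.9 × 16.335 ≈ 112.713 kt.
112.713 × 0.514 ≈ 57.93 m/s → 57.9 m/s.

57.9 m/s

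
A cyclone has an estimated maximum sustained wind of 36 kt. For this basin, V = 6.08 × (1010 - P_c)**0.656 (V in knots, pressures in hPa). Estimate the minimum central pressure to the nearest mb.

995 mb

ΔP = (V / 6.08)^(1/0.656) = (36/6.08)^1.524.
36/6.08 = 5.921; 5.921^1.524 ≈ 15.05 mb.
P_c = 1010 − 15.05 = 994.95 ≈ 995 mb.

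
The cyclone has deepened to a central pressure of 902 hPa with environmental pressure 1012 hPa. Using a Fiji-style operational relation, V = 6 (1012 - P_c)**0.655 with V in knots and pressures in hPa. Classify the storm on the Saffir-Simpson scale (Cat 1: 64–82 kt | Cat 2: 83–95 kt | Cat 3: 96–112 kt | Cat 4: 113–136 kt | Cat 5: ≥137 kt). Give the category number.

ΔP = 1012 − 902 = 110 hPa.
V ≈ 6 × 110^0.655 = 6 × 21.73 ≈ 130 kt.
130 kt falls in the Category 4 band.

4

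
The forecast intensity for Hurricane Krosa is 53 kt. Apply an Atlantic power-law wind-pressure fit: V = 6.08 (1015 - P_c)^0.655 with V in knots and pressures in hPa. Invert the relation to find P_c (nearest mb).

988 mb

ΔP = (V / 6.08)^(1/0.655) = (53/6.08)^1.527.
53/6.08 = 8.717; 8.717^1.527 ≈ 27.27 mb.
P_c = 1015 − 27.27 = 987.73 ≈ 988 mb.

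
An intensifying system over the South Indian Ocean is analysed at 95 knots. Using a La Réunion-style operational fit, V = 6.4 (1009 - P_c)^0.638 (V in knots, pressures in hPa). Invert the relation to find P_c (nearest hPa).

ΔP = (V / 6.4)^(1/0.638) = (95/6.4)^1.567.
95/6.4 = 14.844; 14.844^1.567 ≈ 68.59 hPa.
P_c = 1009 − 68.59 = 940.41 ≈ 940 hPa.

940 hPa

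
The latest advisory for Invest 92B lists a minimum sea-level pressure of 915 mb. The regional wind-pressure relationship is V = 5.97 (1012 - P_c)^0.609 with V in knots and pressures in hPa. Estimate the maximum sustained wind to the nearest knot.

97 kt

ΔP = 1012 − 915 = 97 mb.
97^0.609 ≈ 16.216.
V ≈ 5.97 × 16.216 ≈ 96.8 kt.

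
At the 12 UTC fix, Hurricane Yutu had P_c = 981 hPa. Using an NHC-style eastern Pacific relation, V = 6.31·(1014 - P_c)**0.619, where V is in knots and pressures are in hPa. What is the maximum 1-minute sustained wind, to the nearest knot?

55 kt

ΔP = 1014 − 981 = 33 hPa.
33^0.619 ≈ 8.709.
V ≈ 6.31 × 8.709 ≈ 55.0 kt.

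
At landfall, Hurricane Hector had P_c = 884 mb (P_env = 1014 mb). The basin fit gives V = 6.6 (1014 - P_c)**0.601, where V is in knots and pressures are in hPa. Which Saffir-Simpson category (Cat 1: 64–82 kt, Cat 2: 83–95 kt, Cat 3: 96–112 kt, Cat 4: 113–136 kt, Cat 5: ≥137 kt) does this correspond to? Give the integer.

4

ΔP = 1014 − 884 = 130 mb.
V ≈ 6.6 × 130^0.601 = 6.6 × 18.64 ≈ 123 kt.
123 kt falls in the Category 4 band.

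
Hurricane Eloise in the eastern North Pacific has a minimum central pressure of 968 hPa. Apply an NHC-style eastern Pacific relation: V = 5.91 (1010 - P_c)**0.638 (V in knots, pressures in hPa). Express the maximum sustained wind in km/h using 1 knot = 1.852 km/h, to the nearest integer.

ΔP = 1010 − 968 = 42 hPa.
V ≈ 5.91 × 42^0.638 = 5.91 × 10.855 ≈ 64.154 kt.
64.154 × 1.852 ≈ 118.81 km/h → 119 km/h.

119 km/h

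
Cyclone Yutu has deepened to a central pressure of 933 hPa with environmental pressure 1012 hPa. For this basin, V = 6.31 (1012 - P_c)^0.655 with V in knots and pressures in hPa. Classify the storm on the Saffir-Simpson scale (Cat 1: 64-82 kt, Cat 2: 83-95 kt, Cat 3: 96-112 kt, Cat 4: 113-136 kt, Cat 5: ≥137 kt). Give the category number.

3

ΔP = 1012 − 933 = 79 hPa.
V ≈ 6.31 × 79^0.655 = 6.31 × 17.50 ≈ 110 kt.
110 kt falls in the Category 3 band.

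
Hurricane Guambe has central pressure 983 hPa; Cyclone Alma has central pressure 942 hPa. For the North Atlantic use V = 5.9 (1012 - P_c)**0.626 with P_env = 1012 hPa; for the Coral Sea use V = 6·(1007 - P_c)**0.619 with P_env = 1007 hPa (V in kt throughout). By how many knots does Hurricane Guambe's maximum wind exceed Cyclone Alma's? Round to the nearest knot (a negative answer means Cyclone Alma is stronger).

Hurricane Guambe: ΔP = 29; V ≈ 5.9 × 29^0.626 ≈ 48.56 kt.
Cyclone Alma: ΔP = 65; V ≈ 6 × 65^0.619 ≈ 79.50 kt.
Difference ≈ 48.56 − 79.50 = -30.94 → -31 kt.

-31 kt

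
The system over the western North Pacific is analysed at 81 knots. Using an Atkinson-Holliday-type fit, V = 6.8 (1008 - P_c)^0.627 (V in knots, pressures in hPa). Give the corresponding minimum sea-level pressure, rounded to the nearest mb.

ΔP = (V / 6.8)^(1/0.627) = (81/6.8)^1.595.
81/6.8 = 11.912; 11.912^1.595 ≈ 52.01 mb.
P_c = 1008 − 52.01 = 955.99 ≈ 956 mb.

956 mb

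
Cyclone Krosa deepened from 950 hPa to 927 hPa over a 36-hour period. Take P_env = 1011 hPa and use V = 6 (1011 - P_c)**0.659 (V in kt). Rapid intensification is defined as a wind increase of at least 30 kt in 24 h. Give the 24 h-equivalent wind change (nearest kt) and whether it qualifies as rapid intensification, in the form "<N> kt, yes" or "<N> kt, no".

14 kt, no

V₁: ΔP = 61, V ≈ 6 × 61^0.659 ≈ 90.09 kt.
V₂: ΔP = 84, V ≈ 6 × 84^0.659 ≈ 111.24 kt.
ΔV over 36 h = 21.15 kt → 24 h equivalent = 21.15 × 24/36 ≈ 14.10 kt.
14 kt < 30 kt ⇒ not rapid intensification.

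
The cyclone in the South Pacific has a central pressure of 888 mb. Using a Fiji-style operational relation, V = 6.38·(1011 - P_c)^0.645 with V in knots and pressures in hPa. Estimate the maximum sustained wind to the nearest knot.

ΔP = 1011 − 888 = 123 mb.
123^0.645 ≈ 22.284.
V ≈ 6.38 × 22.284 ≈ 142.2 kt.

142 kt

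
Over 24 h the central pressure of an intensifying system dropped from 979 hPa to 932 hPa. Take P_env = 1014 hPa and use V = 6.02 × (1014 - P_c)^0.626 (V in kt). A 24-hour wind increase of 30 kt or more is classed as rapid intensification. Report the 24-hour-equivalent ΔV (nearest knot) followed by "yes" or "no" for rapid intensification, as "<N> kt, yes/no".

39 kt, yes

V₁: ΔP = 35, V ≈ 6.02 × 35^0.626 ≈ 55.74 kt.
V₂: ΔP = 82, V ≈ 6.02 × 82^0.626 ≈ 94.98 kt.
ΔV over 24 h = 39.24 kt → 24 h equivalent = 39.24 × 24/24 ≈ 39.24 kt.
39 kt ≥ 30 kt ⇒ rapid intensification.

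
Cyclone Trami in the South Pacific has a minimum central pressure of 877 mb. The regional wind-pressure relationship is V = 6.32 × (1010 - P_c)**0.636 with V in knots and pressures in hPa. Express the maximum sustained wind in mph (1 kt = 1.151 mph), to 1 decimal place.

163.1 mph

ΔP = 1010 − 877 = 133 mb.
V ≈ 6.32 × 133^0.636 = 6.32 × 22.427 ≈ 141.738 kt.
141.738 × 1.151 ≈ 163.14 mph → 163.1 mph.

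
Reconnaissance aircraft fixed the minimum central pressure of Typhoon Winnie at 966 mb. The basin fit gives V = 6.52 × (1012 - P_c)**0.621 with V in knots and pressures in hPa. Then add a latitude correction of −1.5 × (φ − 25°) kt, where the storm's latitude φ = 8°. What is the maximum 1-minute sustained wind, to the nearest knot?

96 kt

ΔP = 1012 − 966 = 46 mb.
46^0.621 ≈ 10.779.
V ≈ 6.52 × 10.779 ≈ 70.3 kt.
Latitude correction: −1.5 × (8 − 25) = 25.5 kt.
Corrected V ≈ 95.8 kt → 96 kt.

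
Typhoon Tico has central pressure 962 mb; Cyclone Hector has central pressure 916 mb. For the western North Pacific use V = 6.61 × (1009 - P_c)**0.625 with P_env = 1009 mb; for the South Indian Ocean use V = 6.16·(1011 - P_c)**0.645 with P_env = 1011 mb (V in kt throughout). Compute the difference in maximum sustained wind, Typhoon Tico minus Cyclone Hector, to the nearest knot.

-43 kt

Typhoon Tico: ΔP = 47; V ≈ 6.61 × 47^0.625 ≈ 73.33 kt.
Cyclone Hector: ΔP = 95; V ≈ 6.16 × 95^0.645 ≈ 116.20 kt.
Difference ≈ 73.33 − 116.20 = -42.87 → -43 kt.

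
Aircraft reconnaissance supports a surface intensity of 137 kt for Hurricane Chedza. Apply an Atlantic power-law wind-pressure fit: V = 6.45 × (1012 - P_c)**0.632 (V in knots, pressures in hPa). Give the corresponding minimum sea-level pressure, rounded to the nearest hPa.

886 hPa

ΔP = (V / 6.45)^(1/0.632) = (137/6.45)^1.582.
137/6.45 = 21.240; 21.240^1.582 ≈ 125.87 hPa.
P_c = 1012 − 125.87 = 886.13 ≈ 886 hPa.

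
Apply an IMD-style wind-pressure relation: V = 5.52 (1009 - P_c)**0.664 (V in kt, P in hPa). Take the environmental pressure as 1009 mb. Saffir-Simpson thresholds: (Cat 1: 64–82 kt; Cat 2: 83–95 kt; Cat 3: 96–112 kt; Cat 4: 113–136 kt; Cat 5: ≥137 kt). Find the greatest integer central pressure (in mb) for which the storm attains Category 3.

935 mb

Category 3 begins at V = 96 kt.
Required ΔP = (96/5.52)^(1/0.664) = 17.391^1.506 ≈ 73.79 mb.
P_c ≤ 1009 − 73.79 = 935.21, so the highest integer P_c is 935 mb.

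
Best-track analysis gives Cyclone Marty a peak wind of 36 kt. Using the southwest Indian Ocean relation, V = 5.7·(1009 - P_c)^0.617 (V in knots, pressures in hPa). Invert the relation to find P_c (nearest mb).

ΔP = (V / 5.7)^(1/0.617) = (36/5.7)^1.621.
36/5.7 = 6.316; 6.316^1.621 ≈ 19.83 mb.
P_c = 1009 − 19.83 = 989.17 ≈ 989 mb.

989 mb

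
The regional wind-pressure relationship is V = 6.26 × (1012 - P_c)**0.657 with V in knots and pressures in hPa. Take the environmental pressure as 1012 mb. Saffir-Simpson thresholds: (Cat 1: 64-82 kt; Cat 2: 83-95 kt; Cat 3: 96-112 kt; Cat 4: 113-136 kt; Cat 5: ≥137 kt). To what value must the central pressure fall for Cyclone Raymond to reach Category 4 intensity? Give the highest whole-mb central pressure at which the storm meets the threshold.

Category 4 begins at V = 113 kt.
Required ΔP = (113/6.26)^(1/0.657) = 18.051^1.522 ≈ 81.75 mb.
P_c ≤ 1012 − 81.75 = 930.25, so the highest integer P_c is 930 mb.

930 mb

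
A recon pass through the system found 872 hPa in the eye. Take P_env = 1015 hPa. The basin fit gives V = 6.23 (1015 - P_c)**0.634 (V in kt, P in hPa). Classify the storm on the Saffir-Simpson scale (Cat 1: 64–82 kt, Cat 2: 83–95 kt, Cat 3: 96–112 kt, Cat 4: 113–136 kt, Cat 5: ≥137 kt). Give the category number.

5

ΔP = 1015 − 872 = 143 hPa.
V ≈ 6.23 × 143^0.634 = 6.23 × 23.25 ≈ 145 kt.
145 kt falls in the Category 5 band.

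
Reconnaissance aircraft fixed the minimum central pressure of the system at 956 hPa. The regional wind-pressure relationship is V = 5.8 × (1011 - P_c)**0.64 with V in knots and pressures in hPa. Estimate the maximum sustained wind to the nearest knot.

75 kt

ΔP = 1011 − 956 = 55 hPa.
55^0.64 ≈ 12.997.
V ≈ 5.8 × 12.997 ≈ 75.4 kt.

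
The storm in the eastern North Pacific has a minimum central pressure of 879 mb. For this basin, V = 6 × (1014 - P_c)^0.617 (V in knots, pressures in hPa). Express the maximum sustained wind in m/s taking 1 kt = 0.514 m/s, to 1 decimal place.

63.6 m/s

ΔP = 1014 − 879 = 135 mb.
V ≈ 6 × 135^0.617 = 6 × 20.626 ≈ 123.756 kt.
123.756 × 0.514 ≈ 63.61 m/s → 63.6 m/s.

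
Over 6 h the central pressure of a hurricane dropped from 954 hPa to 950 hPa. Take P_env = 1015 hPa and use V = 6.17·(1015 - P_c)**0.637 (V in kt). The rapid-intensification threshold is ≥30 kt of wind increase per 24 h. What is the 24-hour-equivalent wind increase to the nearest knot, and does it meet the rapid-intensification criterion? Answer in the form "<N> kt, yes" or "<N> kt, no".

V₁: ΔP = 61, V ≈ 6.17 × 61^0.637 ≈ 84.63 kt.
V₂: ΔP = 65, V ≈ 6.17 × 65^0.637 ≈ 88.13 kt.
ΔV over 6 h = 3.50 kt → 24 h equivalent = 3.50 × 24/6 ≈ 14.00 kt.
14 kt < 30 kt ⇒ not rapid intensification.

14 kt, no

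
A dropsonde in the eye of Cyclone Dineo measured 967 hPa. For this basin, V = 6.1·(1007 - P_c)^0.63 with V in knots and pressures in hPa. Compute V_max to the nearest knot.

62 kt

ΔP = 1007 − 967 = 40 hPa.
40^0.63 ≈ 10.216.
V ≈ 6.1 × 10.216 ≈ 62.3 kt.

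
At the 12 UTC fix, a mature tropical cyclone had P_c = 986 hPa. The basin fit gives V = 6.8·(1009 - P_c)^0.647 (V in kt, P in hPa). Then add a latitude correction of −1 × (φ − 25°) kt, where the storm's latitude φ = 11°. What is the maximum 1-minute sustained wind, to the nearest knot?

ΔP = 1009 − 986 = 23 hPa.
23^0.647 ≈ 7.604.
V ≈ 6.8 × 7.604 ≈ 51.7 kt.
Latitude correction: −1 × (11 − 25) = 14 kt.
Corrected V ≈ 65.7 kt → 66 kt.

66 kt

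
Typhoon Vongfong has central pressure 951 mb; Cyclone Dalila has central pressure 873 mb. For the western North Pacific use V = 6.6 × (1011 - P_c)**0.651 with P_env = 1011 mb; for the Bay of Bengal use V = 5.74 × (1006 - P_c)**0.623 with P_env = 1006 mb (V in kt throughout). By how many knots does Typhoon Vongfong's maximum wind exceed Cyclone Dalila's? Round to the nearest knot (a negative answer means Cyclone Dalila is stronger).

-26 kt

Typhoon Vongfong: ΔP = 60; V ≈ 6.6 × 60^0.651 ≈ 94.87 kt.
Cyclone Dalila: ΔP = 133; V ≈ 5.74 × 133^0.623 ≈ 120.80 kt.
Difference ≈ 94.87 − 120.80 = -25.93 → -26 kt.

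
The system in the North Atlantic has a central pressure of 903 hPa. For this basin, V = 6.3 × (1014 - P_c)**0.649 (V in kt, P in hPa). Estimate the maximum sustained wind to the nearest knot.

134 kt

ΔP = 1014 − 903 = 111 hPa.
111^0.649 ≈ 21.253.
V ≈ 6.3 × 21.253 ≈ 133.9 kt.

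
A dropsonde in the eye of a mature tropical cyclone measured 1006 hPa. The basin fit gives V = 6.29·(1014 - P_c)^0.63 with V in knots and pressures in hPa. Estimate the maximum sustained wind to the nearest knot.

ΔP = 1014 − 1006 = 8 hPa.
8^0.63 ≈ 3.706.
V ≈ 6.29 × 3.706 ≈ 23.3 kt.

23 kt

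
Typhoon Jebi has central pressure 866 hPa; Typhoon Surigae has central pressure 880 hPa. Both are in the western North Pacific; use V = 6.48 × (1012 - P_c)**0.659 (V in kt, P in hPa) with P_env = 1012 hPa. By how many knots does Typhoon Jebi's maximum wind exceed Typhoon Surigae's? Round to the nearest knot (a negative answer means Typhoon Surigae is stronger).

11 kt

Typhoon Jebi: ΔP = 146; V ≈ 6.48 × 146^0.659 ≈ 172.94 kt.
Typhoon Surigae: ΔP = 132; V ≈ 6.48 × 132^0.659 ≈ 161.82 kt.
Difference ≈ 172.94 − 161.82 = 11.12 → 11 kt.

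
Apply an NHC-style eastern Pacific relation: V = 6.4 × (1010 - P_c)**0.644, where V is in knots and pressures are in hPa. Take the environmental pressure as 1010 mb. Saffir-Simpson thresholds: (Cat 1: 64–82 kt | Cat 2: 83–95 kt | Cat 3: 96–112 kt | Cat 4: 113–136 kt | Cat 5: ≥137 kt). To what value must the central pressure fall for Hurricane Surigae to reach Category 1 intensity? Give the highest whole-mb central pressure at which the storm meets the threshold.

Category 1 begins at V = 64 kt.
Required ΔP = (64/6.4)^(1/0.644) = 10.000^1.553 ≈ 35.71 mb.
P_c ≤ 1010 − 35.71 = 974.29, so the highest integer P_c is 974 mb.

974 mb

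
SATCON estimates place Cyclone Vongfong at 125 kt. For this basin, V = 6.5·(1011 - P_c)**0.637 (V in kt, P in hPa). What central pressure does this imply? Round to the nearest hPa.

ΔP = (V / 6.5)^(1/0.637) = (125/6.5)^1.570.
125/6.5 = 19.231; 19.231^1.570 ≈ 103.68 hPa.
P_c = 1011 − 103.68 = 907.32 ≈ 907 hPa.

907 hPa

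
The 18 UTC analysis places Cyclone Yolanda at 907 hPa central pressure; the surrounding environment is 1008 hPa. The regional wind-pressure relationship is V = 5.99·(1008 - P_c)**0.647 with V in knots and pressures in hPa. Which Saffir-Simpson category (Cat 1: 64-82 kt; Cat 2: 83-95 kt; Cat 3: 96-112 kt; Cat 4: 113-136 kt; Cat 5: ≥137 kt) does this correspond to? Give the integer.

4

ΔP = 1008 − 907 = 101 hPa.
V ≈ 5.99 × 101^0.647 = 5.99 × 19.81 ≈ 119 kt.
119 kt falls in the Category 4 band.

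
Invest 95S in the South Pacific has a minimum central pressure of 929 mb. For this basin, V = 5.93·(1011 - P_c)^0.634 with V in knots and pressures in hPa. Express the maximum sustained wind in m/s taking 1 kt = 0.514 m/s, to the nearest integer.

ΔP = 1011 − 929 = 82 mb.
V ≈ 5.93 × 82^0.634 = 5.93 × 16.344 ≈ 96.920 kt.
96.920 × 0.514 ≈ 49.82 m/s → 50 m/s.

50 m/s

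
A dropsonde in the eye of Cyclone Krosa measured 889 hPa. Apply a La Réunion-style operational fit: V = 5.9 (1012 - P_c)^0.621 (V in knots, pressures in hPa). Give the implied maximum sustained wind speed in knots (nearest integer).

ΔP = 1012 − 889 = 123 hPa.
123^0.621 ≈ 19.853.
V ≈ 5.9 × 19.853 ≈ 117.1 kt.

117 kt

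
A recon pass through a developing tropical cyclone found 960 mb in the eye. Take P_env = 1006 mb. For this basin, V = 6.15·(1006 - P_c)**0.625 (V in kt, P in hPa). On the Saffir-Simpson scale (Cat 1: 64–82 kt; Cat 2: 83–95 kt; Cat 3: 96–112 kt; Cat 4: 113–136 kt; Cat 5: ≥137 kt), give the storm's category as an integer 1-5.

1

ΔP = 1006 − 960 = 46 mb.
V ≈ 6.15 × 46^0.625 = 6.15 × 10.95 ≈ 67 kt.
67 kt falls in the Category 1 band.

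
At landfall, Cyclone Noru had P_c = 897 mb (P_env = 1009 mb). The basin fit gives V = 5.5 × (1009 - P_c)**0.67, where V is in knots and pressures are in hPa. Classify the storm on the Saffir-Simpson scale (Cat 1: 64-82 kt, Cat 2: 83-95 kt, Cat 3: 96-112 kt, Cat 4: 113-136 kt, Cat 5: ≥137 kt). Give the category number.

ΔP = 1009 − 897 = 112 mb.
V ≈ 5.5 × 112^0.67 = 5.5 × 23.60 ≈ 130 kt.
130 kt falls in the Category 4 band.

4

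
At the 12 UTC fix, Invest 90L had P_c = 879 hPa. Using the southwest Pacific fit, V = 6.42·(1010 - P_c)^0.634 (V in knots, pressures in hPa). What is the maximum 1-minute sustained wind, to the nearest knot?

141 kt

ΔP = 1010 − 879 = 131 hPa.
131^0.634 ≈ 21.996.
V ≈ 6.42 × 21.996 ≈ 141.2 kt.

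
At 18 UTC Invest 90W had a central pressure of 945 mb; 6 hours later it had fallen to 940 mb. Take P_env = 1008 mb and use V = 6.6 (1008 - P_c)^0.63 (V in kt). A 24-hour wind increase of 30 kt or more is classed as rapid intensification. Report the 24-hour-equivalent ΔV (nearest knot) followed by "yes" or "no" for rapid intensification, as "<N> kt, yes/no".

18 kt, no

V₁: ΔP = 63, V ≈ 6.6 × 63^0.63 ≈ 89.77 kt.
V₂: ΔP = 68, V ≈ 6.6 × 68^0.63 ≈ 94.19 kt.
ΔV over 6 h = 4.42 kt → 24 h equivalent = 4.42 × 24/6 ≈ 17.68 kt.
18 kt < 30 kt ⇒ not rapid intensification.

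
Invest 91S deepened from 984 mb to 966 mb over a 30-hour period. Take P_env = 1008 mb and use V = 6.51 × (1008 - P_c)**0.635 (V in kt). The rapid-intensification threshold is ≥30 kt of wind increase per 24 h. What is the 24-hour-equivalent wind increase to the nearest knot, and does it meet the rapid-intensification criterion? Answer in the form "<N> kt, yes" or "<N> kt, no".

V₁: ΔP = 24, V ≈ 6.51 × 24^0.635 ≈ 48.98 kt.
V₂: ΔP = 42, V ≈ 6.51 × 42^0.635 ≈ 69.88 kt.
ΔV over 30 h = 20.90 kt → 24 h equivalent = 20.90 × 24/30 ≈ 16.72 kt.
17 kt < 30 kt ⇒ not rapid intensification.

17 kt, no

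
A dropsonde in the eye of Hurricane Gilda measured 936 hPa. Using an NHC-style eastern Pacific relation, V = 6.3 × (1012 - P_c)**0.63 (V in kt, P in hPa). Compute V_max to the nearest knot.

96 kt

ΔP = 1012 − 936 = 76 hPa.
76^0.63 ≈ 15.308.
V ≈ 6.3 × 15.308 ≈ 96.4 kt.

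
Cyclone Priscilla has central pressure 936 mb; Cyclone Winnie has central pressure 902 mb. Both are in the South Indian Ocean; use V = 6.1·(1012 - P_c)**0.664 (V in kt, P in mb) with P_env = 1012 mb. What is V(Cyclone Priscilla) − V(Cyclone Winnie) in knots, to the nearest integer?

Cyclone Priscilla: ΔP = 76; V ≈ 6.1 × 76^0.664 ≈ 108.19 kt.
Cyclone Winnie: ΔP = 110; V ≈ 6.1 × 110^0.664 ≈ 138.30 kt.
Difference ≈ 108.19 − 138.30 = -30.11 → -30 kt.

-30 kt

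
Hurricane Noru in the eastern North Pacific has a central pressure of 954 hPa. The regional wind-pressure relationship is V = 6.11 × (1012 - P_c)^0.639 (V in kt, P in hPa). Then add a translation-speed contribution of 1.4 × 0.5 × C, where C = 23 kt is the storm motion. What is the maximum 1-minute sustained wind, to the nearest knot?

98 kt

ΔP = 1012 − 954 = 58 hPa.
58^0.639 ≈ 13.392.
V ≈ 6.11 × 13.392 ≈ 81.8 kt.
Translation term: 1.4 × 0.5 × 23 = 16.1 kt.
Corrected V ≈ 97.9 kt → 98 kt.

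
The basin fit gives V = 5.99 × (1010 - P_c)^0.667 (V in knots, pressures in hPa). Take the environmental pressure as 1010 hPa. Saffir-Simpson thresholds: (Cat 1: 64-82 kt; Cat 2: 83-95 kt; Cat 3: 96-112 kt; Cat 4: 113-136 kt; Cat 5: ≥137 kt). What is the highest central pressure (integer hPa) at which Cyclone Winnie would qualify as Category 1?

975 hPa

Category 1 begins at V = 64 kt.
Required ΔP = (64/5.99)^(1/0.667) = 10.684^1.499 ≈ 34.86 hPa.
P_c ≤ 1010 − 34.86 = 975.14, so the highest integer P_c is 975 hPa.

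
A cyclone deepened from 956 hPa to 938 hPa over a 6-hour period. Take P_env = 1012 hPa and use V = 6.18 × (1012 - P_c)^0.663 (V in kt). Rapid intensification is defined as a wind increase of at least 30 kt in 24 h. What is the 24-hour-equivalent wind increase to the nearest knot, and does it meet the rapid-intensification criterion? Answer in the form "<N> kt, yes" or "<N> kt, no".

72 kt, yes

V₁: ΔP = 56, V ≈ 6.18 × 56^0.663 ≈ 89.13 kt.
V₂: ΔP = 74, V ≈ 6.18 × 74^0.663 ≈ 107.22 kt.
ΔV over 6 h = 18.09 kt → 24 h equivalent = 18.09 × 24/6 ≈ 72.36 kt.
72 kt ≥ 30 kt ⇒ rapid intensification.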